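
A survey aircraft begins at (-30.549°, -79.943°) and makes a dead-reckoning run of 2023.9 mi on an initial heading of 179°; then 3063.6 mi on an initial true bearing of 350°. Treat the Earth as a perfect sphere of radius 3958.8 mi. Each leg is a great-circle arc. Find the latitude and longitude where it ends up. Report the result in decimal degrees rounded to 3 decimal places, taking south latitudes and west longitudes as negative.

latitude -15.812°, longitude -86.216°

Apply the spherical direct solution leg by leg, carrying full precision between legs.
Leg 1: from (-30.549°, -79.943°), δ = 2023.9/3958.8 = 0.511241 rad, θ = 179° → φ = -59.834°, λ = -78.969°.
Leg 2: from (-59.834°, -78.969°), δ = 3063.6/3958.8 = 0.773871 rad, θ = 350° → φ = -15.812°, λ = -86.216°.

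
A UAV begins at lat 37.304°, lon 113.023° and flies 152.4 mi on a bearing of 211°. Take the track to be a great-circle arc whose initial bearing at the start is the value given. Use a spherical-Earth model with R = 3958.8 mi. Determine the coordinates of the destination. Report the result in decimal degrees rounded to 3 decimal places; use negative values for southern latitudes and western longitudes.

latitude 35.405°, longitude 111.629°

Angular distance δ = d/R = 152.4 / 3958.8 = 0.038497 rad.
Converting: φ₁ = 0.651078 rad, θ = 3.682645 rad.
sin φ₂ = sin φ₁ cos δ + cos φ₁ sin δ cos θ = (0.606044)(0.999259) + (0.795431)(0.038487)(-0.857167) = 0.579354
φ₂ = asin(0.579354) = 0.617936 rad = 35.405°.
Δλ = atan2( sin θ sin δ cos φ₁ , cos δ − sin φ₁ sin φ₂ ) = atan2(-0.015767, 0.648145) = -0.024322 rad = -1.394°.
λ₂ = 113.023° + -1.394° = 111.629°.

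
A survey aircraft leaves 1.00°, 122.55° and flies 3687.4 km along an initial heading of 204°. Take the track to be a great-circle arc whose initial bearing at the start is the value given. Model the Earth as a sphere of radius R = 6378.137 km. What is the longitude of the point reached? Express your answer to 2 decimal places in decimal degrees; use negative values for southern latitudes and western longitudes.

longitude 107.83°

Central angle δ = d/R = 0.578131 rad.
Converting: φ₁ = 0.017453 rad, θ = 3.560472 rad.
Applying the spherical law of cosines for sides, sin φ₂ = sin φ₁ cos δ + cos φ₁ sin δ cos θ = -0.484524, so φ₂ = -28.98°.
Δλ = atan2( sin θ sin δ cos φ₁ , cos δ − sin φ₁ sin φ₂ ) = atan2(-0.222231, 0.845941) = -0.256898 rad = -14.72°.
λ₂ = λ₁ + Δλ = 107.83°.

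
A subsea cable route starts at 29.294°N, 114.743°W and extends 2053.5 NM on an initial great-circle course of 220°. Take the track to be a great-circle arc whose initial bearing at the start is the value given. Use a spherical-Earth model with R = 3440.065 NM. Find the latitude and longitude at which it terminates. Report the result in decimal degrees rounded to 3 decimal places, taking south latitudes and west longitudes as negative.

latitude 1.670°, longitude -135.934°

Central angle δ = d/R = 0.596936 rad.
With φ₁ = 29.294° = 0.511277 rad and θ = 220° = 3.839724 rad:
Applying the spherical law of cosines for sides, sin φ₂ = sin φ₁ cos δ + cos φ₁ sin δ cos θ = 0.029137, so φ₂ = 1.670°.
Δλ = atan2( sin θ sin δ cos φ₁ , cos δ − sin φ₁ sin φ₂ ) = atan2(-0.315113, 0.812805) = -0.369846 rad = -21.191°.
λ₂ = λ₁ + Δλ = -135.934°.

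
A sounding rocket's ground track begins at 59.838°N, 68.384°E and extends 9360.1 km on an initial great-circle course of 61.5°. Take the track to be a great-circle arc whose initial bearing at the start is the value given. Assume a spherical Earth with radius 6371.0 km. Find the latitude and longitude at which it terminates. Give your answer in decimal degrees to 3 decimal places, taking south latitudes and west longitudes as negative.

latitude 19.040°, longitude -179.266°

δ = 9360.1/6371 = 1.469173 rad (84.1774°).
Converting: φ₁ = 1.044370 rad, θ = 1.073377 rad.
Destination latitude: φ₂ = arcsin( sin φ₁ cos δ + cos φ₁ sin δ cos θ ) = arcsin(0.326223) = 19.040°.
For the longitude increment, Δλ = atan2( sin θ sin δ cos φ₁, cos δ − sin φ₁ sin φ₂ ) = atan2(0.439281, -0.180607) = 112.350°.
λ₂ = 68.384° + 112.350° = 180.734°, normalized to (−180°, 180°] → -179.266°.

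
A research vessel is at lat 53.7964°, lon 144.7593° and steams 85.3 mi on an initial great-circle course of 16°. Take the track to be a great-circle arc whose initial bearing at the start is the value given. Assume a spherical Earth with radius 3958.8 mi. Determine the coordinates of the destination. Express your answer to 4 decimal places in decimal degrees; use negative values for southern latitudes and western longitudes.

latitude 54.9817°, longitude 145.3523°

Central angle δ = d/R = 0.021547 rad.
Converting: φ₁ = 0.938924 rad, θ = 0.279253 rad.
Destination latitude: φ₂ = arcsin( sin φ₁ cos δ + cos φ₁ sin δ cos θ ) = arcsin(0.818969) = 54.9817°.
For the longitude increment, Δλ = atan2( sin θ sin δ cos φ₁, cos δ − sin φ₁ sin φ₂ ) = atan2(0.003508, 0.338923) = 0.5930°.
Hence λ₂ = 144.7593° + 0.5930° = 145.3523°.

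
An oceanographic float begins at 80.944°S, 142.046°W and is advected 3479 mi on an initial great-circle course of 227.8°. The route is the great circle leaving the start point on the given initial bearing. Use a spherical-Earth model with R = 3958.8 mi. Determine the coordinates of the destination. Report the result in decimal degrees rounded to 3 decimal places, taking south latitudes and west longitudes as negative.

latitude -45.359°, longitude 92.224°

Central angle δ = d/R = 0.878802 rad.
Start latitude φ₁ = -1.412739 rad; initial bearing θ = 3.975860 rad.
sin φ₂ = sin φ₁ cos δ + cos φ₁ sin δ cos θ = (-0.987535)(0.638074) + (0.157400)(0.769975)(-0.671721) = -0.711529
φ₂ = asin(-0.711529) = -0.791672 rad = -45.359°.
Then Δλ = atan2(-0.089781, -0.064586) = -2.194403 rad, from sin θ sin δ cos φ₁ over cos δ − sin φ₁ sin φ₂.
λ₂ = -142.046° + -125.730° = -267.776°, normalized to (−180°, 180°] → 92.224°.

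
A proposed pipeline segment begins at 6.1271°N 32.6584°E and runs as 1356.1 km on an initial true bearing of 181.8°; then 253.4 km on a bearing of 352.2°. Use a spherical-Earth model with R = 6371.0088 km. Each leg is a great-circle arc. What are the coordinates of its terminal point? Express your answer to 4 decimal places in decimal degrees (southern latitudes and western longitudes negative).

Apply the spherical direct solution leg by leg, carrying full precision between legs.
Leg 1: from (6.1271°, 32.6584°), δ = 1356.1/6371.0088 = 0.212855 rad, θ = 181.8° → φ = -6.0626°, λ = 32.2761°.
Leg 2: from (-6.0626°, 32.2761°), δ = 253.4/6371.0088 = 0.039774 rad, θ = 352.2° → φ = -3.8047°, λ = 31.9662°.

latitude -3.8047°, longitude 31.9662°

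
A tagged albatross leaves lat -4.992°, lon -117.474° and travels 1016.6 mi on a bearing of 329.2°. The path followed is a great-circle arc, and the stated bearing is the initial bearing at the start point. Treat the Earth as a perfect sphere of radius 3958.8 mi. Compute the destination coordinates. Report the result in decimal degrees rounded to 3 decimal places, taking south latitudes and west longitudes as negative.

latitude 7.653°, longitude -125.014°

δ = 1016.6/3958.8 = 0.256795 rad (14.7133°).
Start latitude φ₁ = -0.087127 rad; initial bearing θ = 5.745624 rad.
sin φ₂ = sin φ₁ cos δ + cos φ₁ sin δ cos θ = (-0.087017)(0.967209) + (0.996207)(0.253982)(0.858960) = 0.133170
φ₂ = asin(0.133170) = 0.133566 rad = 7.653°.
Δλ = atan2( sin θ sin δ cos φ₁ , cos δ − sin φ₁ sin φ₂ ) = atan2(-0.129556, 0.978797) = -0.131598 rad = -7.540°.
λ₂ = -117.474° + -7.540° = -125.014°.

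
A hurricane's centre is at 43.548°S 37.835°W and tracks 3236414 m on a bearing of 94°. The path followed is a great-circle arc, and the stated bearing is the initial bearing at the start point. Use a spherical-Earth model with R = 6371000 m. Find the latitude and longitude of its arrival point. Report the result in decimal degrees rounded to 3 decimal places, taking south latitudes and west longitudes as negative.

latitude -38.796°, longitude 0.671°

δ = 3236414/6371000 = 0.507992 rad (29.1058°).
Converting: φ₁ = -0.760056 rad, θ = 1.640609 rad.
sin φ₂ = sin φ₁ cos δ + cos φ₁ sin δ cos θ = (-0.688962)(0.873723) + (0.724797)(0.486423)(-0.069756) = -0.626555
φ₂ = asin(-0.626555) = -0.677126 rad = -38.796°.
Δλ = atan2( sin θ sin δ cos φ₁ , cos δ − sin φ₁ sin φ₂ ) = atan2(0.351700, 0.442050) = 0.672058 rad = 38.506°.
λ₂ = λ₁ + Δλ = 0.671°.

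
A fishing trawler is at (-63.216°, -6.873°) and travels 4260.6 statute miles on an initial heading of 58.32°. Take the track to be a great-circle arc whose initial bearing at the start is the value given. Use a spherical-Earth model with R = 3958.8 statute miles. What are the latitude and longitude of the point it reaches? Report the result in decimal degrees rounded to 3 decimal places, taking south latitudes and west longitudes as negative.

latitude -12.440°, longitude 43.215°

δ = 4260.6/3958.8 = 1.076235 rad (61.6637°).
With φ₁ = -63.216° = -1.103327 rad and θ = 58.32° = 1.017876 rad:
Destination latitude: φ₂ = arcsin( sin φ₁ cos δ + cos φ₁ sin δ cos θ ) = arcsin(-0.215420) = -12.440°.
Then Δλ = atan2(0.337532, 0.282337) = 0.874207 rad, from sin θ sin δ cos φ₁ over cos δ − sin φ₁ sin φ₂.
λ₂ = -6.873° + 50.088° = 43.215°.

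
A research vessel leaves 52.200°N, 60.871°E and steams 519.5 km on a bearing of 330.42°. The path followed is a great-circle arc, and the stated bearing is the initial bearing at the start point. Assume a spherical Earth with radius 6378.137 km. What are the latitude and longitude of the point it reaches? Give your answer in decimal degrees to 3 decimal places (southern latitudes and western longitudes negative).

latitude 56.192°, longitude 56.732°

Angular distance δ = d/R = 519.5 / 6378.137 = 0.081450 rad.
Start latitude φ₁ = 0.911062 rad; initial bearing θ = 5.766917 rad.
sin φ₂ = sin φ₁ cos δ + cos φ₁ sin δ cos θ = (0.790155)(0.996685) + (0.612907)(0.081360)(0.869667) = 0.830902
φ₂ = asin(0.830902) = 0.980728 rad = 56.192°.
Δλ = atan2( sin θ sin δ cos φ₁ , cos δ − sin φ₁ sin φ₂ ) = atan2(-0.024616, 0.340143) = -0.072243 rad = -4.139°.
λ₂ = λ₁ + Δλ = 56.732°.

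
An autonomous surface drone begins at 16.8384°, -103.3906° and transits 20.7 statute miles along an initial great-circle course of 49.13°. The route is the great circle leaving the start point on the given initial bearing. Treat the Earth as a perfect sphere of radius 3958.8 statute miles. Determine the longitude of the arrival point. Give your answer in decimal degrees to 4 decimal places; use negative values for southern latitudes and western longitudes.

longitude -103.1537°

The arc subtends δ = 20.7/3958.8 = 0.005229 rad at the centre.
With φ₁ = 16.8384° = 0.293886 rad and θ = 49.13° = 0.857480 rad:
Applying the spherical law of cosines for sides, sin φ₂ = sin φ₁ cos δ + cos φ₁ sin δ cos θ = 0.292944, so φ₂ = 17.0343°.
Δλ = atan2( sin θ sin δ cos φ₁ , cos δ − sin φ₁ sin φ₂ ) = atan2(0.003784, 0.915128) = 0.004135 rad = 0.2369°.
λ₂ = -103.3906° + 0.2369° = -103.1537°.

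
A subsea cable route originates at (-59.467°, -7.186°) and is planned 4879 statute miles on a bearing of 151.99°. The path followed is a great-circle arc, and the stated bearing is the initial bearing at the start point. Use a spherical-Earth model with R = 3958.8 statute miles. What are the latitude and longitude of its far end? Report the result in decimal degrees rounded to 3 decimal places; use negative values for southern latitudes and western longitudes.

Central angle δ = d/R = 1.232444 rad.
With φ₁ = -59.467° = -1.037895 rad and θ = 151.99° = 2.652726 rad:
Destination latitude: φ₂ = arcsin( sin φ₁ cos δ + cos φ₁ sin δ cos θ ) = arcsin(-0.709002) = -45.154°.
Δλ = atan2( sin θ sin δ cos φ₁ , cos δ − sin φ₁ sin φ₂ ) = atan2(0.225059, -0.278757) = 2.462376 rad = 141.084°.
Hence λ₂ = -7.186° + 141.084° = 133.898°.

latitude -45.154°, longitude 133.898°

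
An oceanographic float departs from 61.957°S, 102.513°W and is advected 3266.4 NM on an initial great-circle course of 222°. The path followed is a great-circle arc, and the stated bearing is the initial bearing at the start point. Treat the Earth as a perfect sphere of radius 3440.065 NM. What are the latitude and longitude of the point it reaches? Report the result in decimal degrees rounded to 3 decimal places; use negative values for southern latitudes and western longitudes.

Central angle δ = d/R = 0.949517 rad.
Converting: φ₁ = -1.081354 rad, θ = 3.874631 rad.
sin φ₂ = sin φ₁ cos δ + cos φ₁ sin δ cos θ = (-0.882595)(0.582076) + (0.470134)(0.813134)(-0.743145) = -0.797828
φ₂ = asin(-0.797828) = -0.923685 rad = -52.923°.
Then Δλ = atan2(-0.255797, -0.122083) = -2.016093 rad, from sin θ sin δ cos φ₁ over cos δ − sin φ₁ sin φ₂.
λ₂ = -102.513° + -115.514° = -218.027°, normalized to (−180°, 180°] → 141.973°.

latitude -52.923°, longitude 141.973°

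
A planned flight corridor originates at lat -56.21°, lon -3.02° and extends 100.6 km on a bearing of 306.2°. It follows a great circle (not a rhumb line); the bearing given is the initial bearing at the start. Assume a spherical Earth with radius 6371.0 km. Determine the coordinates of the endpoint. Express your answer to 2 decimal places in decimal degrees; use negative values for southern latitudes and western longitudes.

latitude -55.67°, longitude -4.31°

δ = 100.6/6371 = 0.015790 rad (0.9047°).
Start latitude φ₁ = -0.981050 rad; initial bearing θ = 5.344198 rad.
Applying the spherical law of cosines for sides, sin φ₂ = sin φ₁ cos δ + cos φ₁ sin δ cos θ = -0.825792, so φ₂ = -55.67°.
For the longitude increment, Δλ = atan2( sin θ sin δ cos φ₁, cos δ − sin φ₁ sin φ₂ ) = atan2(-0.007086, 0.313575) = -1.29°.
λ₂ = -3.02° + -1.29° = -4.31°.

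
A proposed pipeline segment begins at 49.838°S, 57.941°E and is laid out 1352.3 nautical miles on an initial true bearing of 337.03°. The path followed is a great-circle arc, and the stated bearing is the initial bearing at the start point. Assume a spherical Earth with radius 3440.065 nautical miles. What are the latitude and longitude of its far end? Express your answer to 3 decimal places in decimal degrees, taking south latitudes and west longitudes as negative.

latitude -28.585°, longitude 48.139°

Central angle δ = d/R = 0.393103 rad.
Converting: φ₁ = -0.869837 rad, θ = 5.882283 rad.
Applying the spherical law of cosines for sides, sin φ₂ = sin φ₁ cos δ + cos φ₁ sin δ cos θ = -0.478469, so φ₂ = -28.585°.
Δλ = atan2( sin θ sin δ cos φ₁ , cos δ − sin φ₁ sin φ₂ ) = atan2(-0.096412, 0.558067) = -0.171072 rad = -9.802°.
λ₂ = 57.941° + -9.802° = 48.139°.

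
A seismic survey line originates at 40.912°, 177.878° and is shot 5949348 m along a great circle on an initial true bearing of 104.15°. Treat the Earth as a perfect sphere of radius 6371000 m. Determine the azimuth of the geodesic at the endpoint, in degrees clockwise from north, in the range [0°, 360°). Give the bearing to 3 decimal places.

Central angle δ = d/R = 0.933817 rad.
With φ₁ = 40.912° = 0.714049 rad and θ = 104.15° = 1.817760 rad:
Applying the spherical law of cosines for sides, sin φ₂ = sin φ₁ cos δ + cos φ₁ sin δ cos θ = 0.241000, so φ₂ = 13.946°.
Then Δλ = atan2(0.589085, 0.436939) = 0.932612 rad, from sin θ sin δ cos φ₁ over cos δ − sin φ₁ sin φ₂.
λ₂ = 177.878° + 53.435° = 231.313°, normalized to (−180°, 180°] → -128.687°.
The forward bearing on arrival equals the back-azimuth from the destination plus 180°.
Back-azimuth from P₂ (13.946°, -128.687°) to P₁ (40.912°, 177.878°), with Δλ' = λ₁ − λ₂ = 306.565°: atan2( sin Δλ' cos φ₁ , cos φ₂ sin φ₁ − sin φ₂ cos φ₁ cos Δλ' ) = 310.971°.
Final bearing = (310.971° + 180°) mod 360° = 130.971°.

final bearing 130.971°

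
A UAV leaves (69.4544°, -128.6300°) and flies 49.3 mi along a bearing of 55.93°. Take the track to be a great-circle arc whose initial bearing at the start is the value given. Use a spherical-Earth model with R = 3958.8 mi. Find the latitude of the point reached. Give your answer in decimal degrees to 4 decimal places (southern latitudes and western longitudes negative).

latitude 69.8458°

The arc subtends δ = 49.3/3958.8 = 0.012453 rad at the centre.
Converting: φ₁ = 1.212208 rad, θ = 0.976163 rad.
sin φ₂ = sin φ₁ cos δ + cos φ₁ sin δ cos θ = (0.936393)(0.999922) + (0.350953)(0.012453)(0.560205) = 0.938769
φ₂ = asin(0.938769) = 1.219040 rad = 69.8458°.
For the longitude increment, Δλ = atan2( sin θ sin δ cos φ₁, cos δ − sin φ₁ sin φ₂ ) = atan2(0.003620, 0.120866) = 1.7156°.
λ₂ = -128.6300° + 1.7156° = -126.9144°.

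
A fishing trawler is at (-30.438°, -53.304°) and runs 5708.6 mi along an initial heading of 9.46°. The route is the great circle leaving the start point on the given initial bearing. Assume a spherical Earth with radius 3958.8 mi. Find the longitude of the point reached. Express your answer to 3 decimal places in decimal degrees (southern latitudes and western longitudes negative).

longitude -38.257°

Central angle δ = d/R = 1.442003 rad.
Converting: φ₁ = -0.531243 rad, θ = 0.165108 rad.
sin φ₂ = sin φ₁ cos δ + cos φ₁ sin δ cos θ = (-0.506606)(0.128438) + (0.862178)(0.991718)(0.986401) = 0.778342
φ₂ = asin(0.778342) = 0.892020 rad = 51.109°.
For the longitude increment, Δλ = atan2( sin θ sin δ cos φ₁, cos δ − sin φ₁ sin φ₂ ) = atan2(0.140533, 0.522750) = 15.047°.
Hence λ₂ = -53.304° + 15.047° = -38.257°.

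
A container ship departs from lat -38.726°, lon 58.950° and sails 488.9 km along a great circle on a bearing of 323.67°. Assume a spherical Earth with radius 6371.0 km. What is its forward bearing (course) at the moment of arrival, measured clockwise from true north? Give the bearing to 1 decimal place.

The arc subtends δ = 488.9/6371 = 0.076738 rad at the centre.
Converting: φ₁ = -0.675896 rad, θ = 5.649107 rad.
Applying the spherical law of cosines for sides, sin φ₂ = sin φ₁ cos δ + cos φ₁ sin δ cos θ = -0.575573, so φ₂ = -35.140°.
Then Δλ = atan2(-0.035433, 0.636981) = -0.055569 rad, from sin θ sin δ cos φ₁ over cos δ − sin φ₁ sin φ₂.
Hence λ₂ = 58.950° + -3.184° = 55.766°.
The forward bearing on arrival equals the back-azimuth from the destination plus 180°.
Back-azimuth from P₂ (-35.1°, 55.8°) to P₁ (-38.7°, 59.0°), with Δλ' = λ₁ − λ₂ = 3.2°: atan2( sin Δλ' cos φ₁ , cos φ₂ sin φ₁ − sin φ₂ cos φ₁ cos Δλ' ) = 145.6°.
Final bearing = (145.6° + 180°) mod 360° = 325.6°.

final bearing 325.6°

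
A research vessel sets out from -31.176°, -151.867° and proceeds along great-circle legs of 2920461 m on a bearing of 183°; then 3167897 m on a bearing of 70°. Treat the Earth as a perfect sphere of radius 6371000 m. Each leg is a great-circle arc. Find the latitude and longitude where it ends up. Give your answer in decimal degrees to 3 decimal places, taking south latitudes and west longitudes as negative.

Apply the spherical direct solution leg by leg, carrying full precision between legs.
Leg 1: from (-31.176°, -151.867°), δ = 2920461/6371000 = 0.458399 rad, θ = 183° → φ = -57.385°, λ = -154.330°.
Leg 2: from (-57.385°, -154.330°), δ = 3167897/6371000 = 0.497237 rad, θ = 70° → φ = -40.721°, λ = -118.072°.

latitude -40.721°, longitude -118.072°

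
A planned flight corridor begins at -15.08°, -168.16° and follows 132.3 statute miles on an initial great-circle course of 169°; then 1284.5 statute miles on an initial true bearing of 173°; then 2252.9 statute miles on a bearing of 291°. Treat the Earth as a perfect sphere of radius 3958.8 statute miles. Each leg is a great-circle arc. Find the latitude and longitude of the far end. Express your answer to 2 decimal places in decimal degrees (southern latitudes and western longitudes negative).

Apply the spherical direct solution leg by leg, carrying full precision between legs.
Leg 1: from (-15.08°, -168.16°), δ = 132.3/3958.8 = 0.033419 rad, θ = 169° → φ = -16.96°, λ = -167.78°.
Leg 2: from (-16.96°, -167.78°), δ = 1284.5/3958.8 = 0.324467 rad, θ = 173° → φ = -35.39°, λ = -165.05°.
Leg 3: from (-35.39°, -165.05°), δ = 2252.9/3958.8 = 0.569087 rad, θ = 291° → φ = -19.30°, λ = 162.74°.

latitude -19.30°, longitude 162.74°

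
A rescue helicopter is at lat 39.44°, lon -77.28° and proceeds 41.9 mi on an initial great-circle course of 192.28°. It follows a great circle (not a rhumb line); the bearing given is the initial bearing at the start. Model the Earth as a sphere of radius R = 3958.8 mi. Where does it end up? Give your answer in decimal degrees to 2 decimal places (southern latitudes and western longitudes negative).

Central angle δ = d/R = 0.010584 rad.
With φ₁ = 39.44° = 0.688358 rad and θ = 192.28° = 3.355919 rad:
sin φ₂ = sin φ₁ cos δ + cos φ₁ sin δ cos θ = (0.635270)(0.999944) + (0.772290)(0.010584)(-0.977120) = 0.627247
φ₂ = asin(0.627247) = 0.678014 rad = 38.85°.
Δλ = atan2( sin θ sin δ cos φ₁ , cos δ − sin φ₁ sin φ₂ ) = atan2(-0.001738, 0.601473) = -0.002890 rad = -0.17°.
λ₂ = -77.28° + -0.17° = -77.45°.

latitude 38.85°, longitude -77.45°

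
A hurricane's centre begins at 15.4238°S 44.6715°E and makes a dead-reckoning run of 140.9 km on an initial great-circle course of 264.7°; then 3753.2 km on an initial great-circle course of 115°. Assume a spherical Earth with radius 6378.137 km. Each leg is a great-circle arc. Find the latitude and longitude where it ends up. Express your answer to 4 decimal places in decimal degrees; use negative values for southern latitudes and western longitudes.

Apply the spherical direct solution leg by leg, carrying full precision between legs.
Leg 1: from (-15.4238°, 44.6715°), δ = 140.9/6378.137 = 0.022091 rad, θ = 264.7° → φ = -15.5369°, λ = 43.3634°.
Leg 2: from (-15.5369°, 43.3634°), δ = 3753.2/6378.137 = 0.588448 rad, θ = 115° → φ = -26.6678°, λ = 77.6234°.

latitude -26.6678°, longitude 77.6234°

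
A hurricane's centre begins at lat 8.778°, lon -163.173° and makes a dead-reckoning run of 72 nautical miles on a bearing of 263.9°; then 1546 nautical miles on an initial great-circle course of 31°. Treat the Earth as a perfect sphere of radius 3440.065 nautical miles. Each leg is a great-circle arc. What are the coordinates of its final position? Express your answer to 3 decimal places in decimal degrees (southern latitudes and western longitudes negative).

latitude 30.238°, longitude -149.369°

Apply the spherical direct solution leg by leg, carrying full precision between legs.
Leg 1: from (8.778°, -163.173°), δ = 72/3440.065 = 0.020930 rad, θ = 263.9° → φ = 8.649°, λ = -164.379°.
Leg 2: from (8.649°, -164.379°), δ = 1546/3440.065 = 0.449410 rad, θ = 31° → φ = 30.238°, λ = -149.369°.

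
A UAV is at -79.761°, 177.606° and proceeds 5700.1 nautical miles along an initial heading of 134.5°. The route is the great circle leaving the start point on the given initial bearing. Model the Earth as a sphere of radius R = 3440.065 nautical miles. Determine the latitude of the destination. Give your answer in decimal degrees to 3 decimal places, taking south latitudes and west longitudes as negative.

Central angle δ = d/R = 1.656975 rad.
With φ₁ = -79.761° = -1.392092 rad and θ = 134.5° = 2.347468 rad:
sin φ₂ = sin φ₁ cos δ + cos φ₁ sin δ cos θ = (-0.984075)(-0.086072) + (0.177755)(0.996289)(-0.700909) = -0.039427
φ₂ = asin(-0.039427) = -0.039437 rad = -2.260°.
Then Δλ = atan2(0.126313, -0.124870) = 2.350451 rad, from sin θ sin δ cos φ₁ over cos δ − sin φ₁ sin φ₂.
λ₂ = 177.606° + 134.671° = 312.277°, normalized to (−180°, 180°] → -47.723°.

latitude -2.260°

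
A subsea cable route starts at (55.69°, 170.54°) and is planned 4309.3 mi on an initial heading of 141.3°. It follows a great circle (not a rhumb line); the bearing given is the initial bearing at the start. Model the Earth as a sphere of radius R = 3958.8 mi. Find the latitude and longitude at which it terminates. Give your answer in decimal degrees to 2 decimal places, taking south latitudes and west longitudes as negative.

Angular distance δ = d/R = 4309.3 / 3958.8 = 1.088537 rad.
With φ₁ = 55.69° = 0.971974 rad and θ = 141.3° = 2.466150 rad:
Applying the spherical law of cosines for sides, sin φ₂ = sin φ₁ cos δ + cos φ₁ sin δ cos θ = -0.006650, so φ₂ = -0.38°.
Then Δλ = atan2(0.312236, 0.469275) = 0.587096 rad, from sin θ sin δ cos φ₁ over cos δ − sin φ₁ sin φ₂.
λ₂ = 170.54° + 33.64° = 204.18°, normalized to (−180°, 180°] → -155.82°.

latitude -0.38°, longitude -155.82°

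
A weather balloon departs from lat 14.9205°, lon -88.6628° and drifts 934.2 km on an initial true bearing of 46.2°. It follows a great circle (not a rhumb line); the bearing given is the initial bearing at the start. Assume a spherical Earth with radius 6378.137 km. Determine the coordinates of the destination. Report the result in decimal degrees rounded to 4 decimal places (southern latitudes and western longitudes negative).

The arc subtends δ = 934.2/6378.137 = 0.146469 rad at the centre.
With φ₁ = 14.9205° = 0.260412 rad and θ = 46.2° = 0.806342 rad:
Applying the spherical law of cosines for sides, sin φ₂ = sin φ₁ cos δ + cos φ₁ sin δ cos θ = 0.352331, so φ₂ = 20.6300°.
Then Δλ = atan2(0.101786, 0.898575) = 0.112795 rad, from sin θ sin δ cos φ₁ over cos δ − sin φ₁ sin φ₂.
λ₂ = -88.6628° + 6.4627° = -82.2001°.

latitude 20.6300°, longitude -82.2001°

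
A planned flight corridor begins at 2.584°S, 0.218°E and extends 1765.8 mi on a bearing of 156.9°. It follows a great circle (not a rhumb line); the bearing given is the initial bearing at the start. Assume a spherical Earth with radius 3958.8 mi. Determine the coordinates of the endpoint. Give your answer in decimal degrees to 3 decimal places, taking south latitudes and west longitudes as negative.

Angular distance δ = d/R = 1765.8 / 3958.8 = 0.446044 rad.
With φ₁ = -2.584° = -0.045099 rad and θ = 156.9° = 2.738422 rad:
Applying the spherical law of cosines for sides, sin φ₂ = sin φ₁ cos δ + cos φ₁ sin δ cos θ = -0.437081, so φ₂ = -25.918°.
Δλ = atan2( sin θ sin δ cos φ₁ , cos δ − sin φ₁ sin φ₂ ) = atan2(0.169082, 0.882455) = 0.189310 rad = 10.847°.
λ₂ = λ₁ + Δλ = 11.065°.

latitude -25.918°, longitude 11.065°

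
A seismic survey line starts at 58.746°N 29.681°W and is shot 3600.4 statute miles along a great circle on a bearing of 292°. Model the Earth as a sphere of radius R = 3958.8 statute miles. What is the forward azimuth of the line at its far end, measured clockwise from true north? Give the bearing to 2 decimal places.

Central angle δ = d/R = 0.909468 rad.
Converting: φ₁ = 1.025311 rad, θ = 5.096361 rad.
Applying the spherical law of cosines for sides, sin φ₂ = sin φ₁ cos δ + cos φ₁ sin δ cos θ = 0.678419, so φ₂ = 42.720°.
Then Δλ = atan2(-0.379636, 0.034202) = -1.480946 rad, from sin θ sin δ cos φ₁ over cos δ − sin φ₁ sin φ₂.
λ₂ = -29.681° + -84.852° = -114.533°.
The forward bearing on arrival equals the back-azimuth from the destination plus 180°.
Back-azimuth from P₂ (42.72°, -114.53°) to P₁ (58.75°, -29.68°), with Δλ' = λ₁ − λ₂ = 84.85°: atan2( sin Δλ' cos φ₁ , cos φ₂ sin φ₁ − sin φ₂ cos φ₁ cos Δλ' ) = 40.90°.
Final bearing = (40.90° + 180°) mod 360° = 220.90°.

final bearing 220.90°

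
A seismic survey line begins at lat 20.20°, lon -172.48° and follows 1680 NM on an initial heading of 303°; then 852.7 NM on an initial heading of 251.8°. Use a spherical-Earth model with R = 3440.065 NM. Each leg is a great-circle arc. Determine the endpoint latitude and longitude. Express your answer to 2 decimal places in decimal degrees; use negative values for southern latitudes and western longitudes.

latitude 27.64°, longitude 144.28°

Apply the spherical direct solution leg by leg, carrying full precision between legs.
Leg 1: from (20.20°, -172.48°), δ = 1680/3440.065 = 0.488363 rad, θ = 303° → φ = 33.01°, λ = 159.54°.
Leg 2: from (33.01°, 159.54°), δ = 852.7/3440.065 = 0.247873 rad, θ = 251.8° → φ = 27.64°, λ = 144.28°.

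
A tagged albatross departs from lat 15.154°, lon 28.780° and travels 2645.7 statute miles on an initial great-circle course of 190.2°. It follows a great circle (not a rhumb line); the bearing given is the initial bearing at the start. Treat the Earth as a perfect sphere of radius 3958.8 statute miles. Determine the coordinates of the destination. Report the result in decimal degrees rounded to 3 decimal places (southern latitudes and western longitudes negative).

δ = 2645.7/3958.8 = 0.668309 rad (38.2913°).
Converting: φ₁ = 0.264487 rad, θ = 3.319616 rad.
Destination latitude: φ₂ = arcsin( sin φ₁ cos δ + cos φ₁ sin δ cos θ ) = arcsin(-0.383482) = -22.550°.
Then Δλ = atan2(-0.105916, 0.885119) = -0.119097 rad, from sin θ sin δ cos φ₁ over cos δ − sin φ₁ sin φ₂.
λ₂ = 28.780° + -6.824° = 21.956°.

latitude -22.550°, longitude 21.956°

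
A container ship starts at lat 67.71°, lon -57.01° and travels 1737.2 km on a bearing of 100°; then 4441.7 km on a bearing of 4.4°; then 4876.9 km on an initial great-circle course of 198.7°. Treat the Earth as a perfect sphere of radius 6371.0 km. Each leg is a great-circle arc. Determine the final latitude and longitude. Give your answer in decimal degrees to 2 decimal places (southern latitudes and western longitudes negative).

latitude 35.56°, longitude 125.27°

Apply the spherical direct solution leg by leg, carrying full precision between legs.
Leg 1: from (67.71°, -57.01°), δ = 1737.2/6371 = 0.272673 rad, θ = 100° → φ = 60.85°, λ = -24.02°.
Leg 2: from (60.85°, -24.02°), δ = 4441.7/6371 = 0.697175 rad, θ = 4.4° → φ = 78.93°, λ = 141.12°.
Leg 3: from (78.93°, 141.12°), δ = 4876.9/6371 = 0.765484 rad, θ = 198.7° → φ = 35.56°, λ = 125.27°.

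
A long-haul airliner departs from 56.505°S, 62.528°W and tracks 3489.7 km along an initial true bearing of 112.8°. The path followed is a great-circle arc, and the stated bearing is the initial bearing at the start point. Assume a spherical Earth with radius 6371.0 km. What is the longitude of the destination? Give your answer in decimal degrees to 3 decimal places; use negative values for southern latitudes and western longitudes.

longitude -4.772°

δ = 3489.7/6371 = 0.547748 rad (31.3836°).
Start latitude φ₁ = -0.986198 rad; initial bearing θ = 1.968731 rad.
Applying the spherical law of cosines for sides, sin φ₂ = sin φ₁ cos δ + cos φ₁ sin δ cos θ = -0.823298, so φ₂ = -55.416°.
Δλ = atan2( sin θ sin δ cos φ₁ , cos δ − sin φ₁ sin φ₂ ) = atan2(0.264936, 0.167123) = 1.008032 rad = 57.756°.
λ₂ = λ₁ + Δλ = -4.772°.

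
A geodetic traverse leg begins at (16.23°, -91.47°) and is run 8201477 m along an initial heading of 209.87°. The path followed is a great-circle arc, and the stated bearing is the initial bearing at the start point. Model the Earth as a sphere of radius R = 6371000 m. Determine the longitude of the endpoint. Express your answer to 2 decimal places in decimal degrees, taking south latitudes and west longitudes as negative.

The arc subtends δ = 8201477/6371000 = 1.287314 rad at the centre.
Start latitude φ₁ = 0.283267 rad; initial bearing θ = 3.662923 rad.
sin φ₂ = sin φ₁ cos δ + cos φ₁ sin δ cos θ = (0.279494)(0.279701) + (0.960147)(0.960087)(-0.867158) = -0.721193
φ₂ = asin(-0.721193) = -0.805523 rad = -46.15°.
Then Δλ = atan2(-0.459100, 0.481270) = -0.761827 rad, from sin θ sin δ cos φ₁ over cos δ − sin φ₁ sin φ₂.
Hence λ₂ = -91.47° + -43.65° = -135.12°.

longitude -135.12°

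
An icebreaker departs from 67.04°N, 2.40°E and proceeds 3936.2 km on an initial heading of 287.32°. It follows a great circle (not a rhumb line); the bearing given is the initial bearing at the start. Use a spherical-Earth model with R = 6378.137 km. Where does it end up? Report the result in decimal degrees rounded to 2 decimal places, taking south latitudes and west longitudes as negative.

latitude 54.90°, longitude -71.50°

Angular distance δ = d/R = 3936.2 / 6378.137 = 0.617139 rad.
With φ₁ = 67.04° = 1.170069 rad and θ = 287.32° = 5.014680 rad:
Destination latitude: φ₂ = arcsin( sin φ₁ cos δ + cos φ₁ sin δ cos θ ) = arcsin(0.818135) = 54.90°.
For the longitude increment, Δλ = atan2( sin θ sin δ cos φ₁, cos δ − sin φ₁ sin φ₂ ) = atan2(-0.215510, 0.062217) = -73.90°.
λ₂ = λ₁ + Δλ = -71.50°.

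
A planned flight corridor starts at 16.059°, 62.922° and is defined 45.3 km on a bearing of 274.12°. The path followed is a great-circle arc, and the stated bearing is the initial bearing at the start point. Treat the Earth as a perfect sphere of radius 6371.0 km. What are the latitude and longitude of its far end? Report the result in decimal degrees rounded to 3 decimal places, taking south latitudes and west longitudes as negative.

δ = 45.3/6371 = 0.007110 rad (0.4074°).
Converting: φ₁ = 0.280282 rad, θ = 4.784297 rad.
Destination latitude: φ₂ = arcsin( sin φ₁ cos δ + cos φ₁ sin δ cos θ ) = arcsin(0.277111) = 16.088°.
Δλ = atan2( sin θ sin δ cos φ₁ , cos δ − sin φ₁ sin φ₂ ) = atan2(-0.006815, 0.923318) = -0.007381 rad = -0.423°.
λ₂ = 62.922° + -0.423° = 62.499°.

latitude 16.088°, longitude 62.499°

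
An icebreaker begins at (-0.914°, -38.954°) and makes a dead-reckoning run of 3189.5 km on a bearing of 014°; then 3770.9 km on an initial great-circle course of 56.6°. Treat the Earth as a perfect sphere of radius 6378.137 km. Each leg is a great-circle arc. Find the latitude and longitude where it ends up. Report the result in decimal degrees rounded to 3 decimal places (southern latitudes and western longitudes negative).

Apply the spherical direct solution leg by leg, carrying full precision between legs.
Leg 1: from (-0.914°, -38.954°), δ = 3189.5/6378.137 = 0.500068 rad, θ = 14° → φ = 26.820°, λ = -31.486°.
Leg 2: from (26.820°, -31.486°), δ = 3770.9/6378.137 = 0.591223 rad, θ = 56.6° → φ = 40.423°, λ = 6.193°.

latitude 40.423°, longitude 6.193°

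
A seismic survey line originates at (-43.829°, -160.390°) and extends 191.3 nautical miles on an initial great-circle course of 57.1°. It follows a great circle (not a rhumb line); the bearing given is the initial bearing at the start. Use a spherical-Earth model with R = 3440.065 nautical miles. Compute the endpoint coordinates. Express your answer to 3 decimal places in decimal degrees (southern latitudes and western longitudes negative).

δ = 191.3/3440.065 = 0.055609 rad (3.1862°).
Converting: φ₁ = -0.764960 rad, θ = 0.996583 rad.
sin φ₂ = sin φ₁ cos δ + cos φ₁ sin δ cos θ = (-0.692508)(0.998454) + (0.721410)(0.055581)(0.543174) = -0.669659
φ₂ = asin(-0.669659) = -0.733749 rad = -42.041°.
For the longitude increment, Δλ = atan2( sin θ sin δ cos φ₁, cos δ − sin φ₁ sin φ₂ ) = atan2(0.033666, 0.534710) = 3.603°.
λ₂ = -160.390° + 3.603° = -156.787°.

latitude -42.041°, longitude -156.787°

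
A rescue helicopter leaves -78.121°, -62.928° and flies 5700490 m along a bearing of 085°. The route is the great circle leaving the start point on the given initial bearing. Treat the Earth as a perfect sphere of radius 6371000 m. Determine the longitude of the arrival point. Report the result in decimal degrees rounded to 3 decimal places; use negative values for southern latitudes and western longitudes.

The arc subtends δ = 5700490/6371000 = 0.894756 rad at the centre.
With φ₁ = -78.121° = -1.363469 rad and θ = 85° = 1.483530 rad:
sin φ₂ = sin φ₁ cos δ + cos φ₁ sin δ cos θ = (-0.978584)(0.625709) + (0.205846)(0.780056)(0.087156) = -0.598315
φ₂ = asin(-0.598315) = -0.641396 rad = -36.749°.
Δλ = atan2( sin θ sin δ cos φ₁ , cos δ − sin φ₁ sin φ₂ ) = atan2(0.159960, 0.040208) = 1.324537 rad = 75.890°.
λ₂ = λ₁ + Δλ = 12.962°.

longitude 12.962°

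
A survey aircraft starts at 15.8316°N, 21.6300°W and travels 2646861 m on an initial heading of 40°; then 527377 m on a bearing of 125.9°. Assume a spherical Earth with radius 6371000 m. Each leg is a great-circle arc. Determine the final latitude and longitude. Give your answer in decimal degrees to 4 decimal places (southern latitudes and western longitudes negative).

Apply the spherical direct solution leg by leg, carrying full precision between legs.
Leg 1: from (15.8316°, -21.6300°), δ = 2646861/6371000 = 0.415455 rad, θ = 40° → φ = 33.1653°, λ = -3.5756°.
Leg 2: from (33.1653°, -3.5756°), δ = 527377/6371000 = 0.082778 rad, θ = 125.9° → φ = 30.3046°, λ = 0.8737°.

latitude 30.3046°, longitude 0.8737°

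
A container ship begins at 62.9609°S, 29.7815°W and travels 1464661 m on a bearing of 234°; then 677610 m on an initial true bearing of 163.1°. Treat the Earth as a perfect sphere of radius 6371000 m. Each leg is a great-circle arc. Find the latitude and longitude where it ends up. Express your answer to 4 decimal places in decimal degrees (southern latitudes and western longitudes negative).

Apply the spherical direct solution leg by leg, carrying full precision between legs.
Leg 1: from (-62.9609°, -29.7815°), δ = 1464661/6371000 = 0.229895 rad, θ = 234° → φ = -68.1486°, λ = -59.4717°.
Leg 2: from (-68.1486°, -59.4717°), δ = 677610/6371000 = 0.106358 rad, θ = 163.1° → φ = -73.8864°, λ = -53.0877°.

latitude -73.8864°, longitude -53.0877°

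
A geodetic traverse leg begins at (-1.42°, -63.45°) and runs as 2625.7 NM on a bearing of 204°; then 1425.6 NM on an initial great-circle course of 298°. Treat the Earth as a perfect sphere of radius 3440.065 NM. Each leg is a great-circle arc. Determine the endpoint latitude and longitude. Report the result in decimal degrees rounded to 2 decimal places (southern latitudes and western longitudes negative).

latitude -26.78°, longitude -108.61°

Apply the spherical direct solution leg by leg, carrying full precision between legs.
Leg 1: from (-1.42°, -63.45°), δ = 2625.7/3440.065 = 0.763270 rad, θ = 204° → φ = -40.48°, λ = -85.15°.
Leg 2: from (-40.48°, -85.15°), δ = 1425.6/3440.065 = 0.414411 rad, θ = 298° → φ = -26.78°, λ = -108.61°.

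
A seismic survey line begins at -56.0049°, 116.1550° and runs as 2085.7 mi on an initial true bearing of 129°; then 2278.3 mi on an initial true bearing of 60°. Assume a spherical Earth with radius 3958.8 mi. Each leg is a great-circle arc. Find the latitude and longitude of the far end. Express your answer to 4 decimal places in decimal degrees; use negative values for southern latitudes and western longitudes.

Apply the spherical direct solution leg by leg, carrying full precision between legs.
Leg 1: from (-56.0049°, 116.1550°), δ = 2085.7/3958.8 = 0.526852 rad, θ = 129° → φ = -63.3267°, λ = 176.6692°.
Leg 2: from (-63.3267°, 176.6692°), δ = 2278.3/3958.8 = 0.575503 rad, θ = 60° → φ = -38.8646°, λ = -146.0771°.

latitude -38.8646°, longitude -146.0771°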